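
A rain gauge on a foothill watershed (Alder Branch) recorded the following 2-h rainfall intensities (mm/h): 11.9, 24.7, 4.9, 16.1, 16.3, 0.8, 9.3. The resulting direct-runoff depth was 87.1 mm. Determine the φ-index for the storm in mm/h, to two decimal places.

Only the 5 blocks with intensity above φ contribute runoff: 11.9, 24.7, 16.1, 16.3, 9.3 mm/h.
Σ(I−φ)·Δt = d  ⇒  (11.9+24.7+16.1+16.3+9.3 − 5φ)·2 = 87.1
φ = (78.30 − 87.1/2) / 5 = 6.95 mm/h.

φ ≈ 6.95 mm/h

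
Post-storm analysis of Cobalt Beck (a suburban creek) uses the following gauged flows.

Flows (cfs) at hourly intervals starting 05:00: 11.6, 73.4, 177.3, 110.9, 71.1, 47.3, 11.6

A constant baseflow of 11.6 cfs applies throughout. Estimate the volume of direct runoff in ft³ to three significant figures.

V ≈ 1.52 × 10^6 ft³

Direct-runoff ordinates (Q − Q_b): 0.0, 61.8, 165.7, 99.3, 59.5, 35.7, 0.0 cfs.
ΣQ_DR = 422.0 cfs.
With Δt = 1 h = 3600 s, V = ΣQ_DR · Δt = 422.0 × 3600 = 1.52 × 10^6 ft³.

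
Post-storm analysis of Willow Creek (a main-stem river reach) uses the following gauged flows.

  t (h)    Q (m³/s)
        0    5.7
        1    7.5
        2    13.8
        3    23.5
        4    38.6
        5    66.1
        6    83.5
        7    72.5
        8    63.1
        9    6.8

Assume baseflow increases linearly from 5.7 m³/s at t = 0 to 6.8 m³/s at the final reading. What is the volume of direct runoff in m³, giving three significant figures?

V ≈ 1.15 × 10^6 m³

Direct-runoff ordinates (Q − Q_b): 0.00, 1.68, 7.86, 17.43, 32.41, 59.79, 77.07, 65.94, 56.42, 0.00 m³/s.
ΣQ_DR = 318.6 m³/s.
With Δt = 1 h = 3600 s, V = ΣQ_DR · Δt = 318.6 × 3600 = 1.15 × 10^6 m³.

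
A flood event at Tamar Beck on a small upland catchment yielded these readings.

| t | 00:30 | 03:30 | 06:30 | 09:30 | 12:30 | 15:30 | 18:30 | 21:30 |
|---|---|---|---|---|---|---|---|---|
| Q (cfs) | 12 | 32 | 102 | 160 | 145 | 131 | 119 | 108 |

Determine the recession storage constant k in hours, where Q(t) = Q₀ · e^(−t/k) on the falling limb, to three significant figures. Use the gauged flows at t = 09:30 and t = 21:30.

On the falling limb, Q drops from 160 to 108 cfs between t = 09:30 and t = 21:30 (Δt = 12 h).
k = −Δt / ln(Q₂/Q₁) = −12 / ln(108/160) = 30.5 h.

k ≈ 30.5 h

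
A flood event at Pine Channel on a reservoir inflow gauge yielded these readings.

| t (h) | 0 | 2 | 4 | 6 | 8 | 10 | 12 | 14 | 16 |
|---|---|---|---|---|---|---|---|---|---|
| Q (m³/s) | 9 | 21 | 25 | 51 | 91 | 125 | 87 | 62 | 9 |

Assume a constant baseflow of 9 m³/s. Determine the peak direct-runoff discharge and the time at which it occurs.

Q_p = 116.0 m³/s at t = 10 h

Subtracting baseflow gives direct-runoff ordinates: 0.0, 12.0, 16.0, 42.0, 82.0, 116.0, 78.0, 53.0, 0.0 m³/s.
The maximum is 116.0 m³/s, occurring at the reading for t = 10 h.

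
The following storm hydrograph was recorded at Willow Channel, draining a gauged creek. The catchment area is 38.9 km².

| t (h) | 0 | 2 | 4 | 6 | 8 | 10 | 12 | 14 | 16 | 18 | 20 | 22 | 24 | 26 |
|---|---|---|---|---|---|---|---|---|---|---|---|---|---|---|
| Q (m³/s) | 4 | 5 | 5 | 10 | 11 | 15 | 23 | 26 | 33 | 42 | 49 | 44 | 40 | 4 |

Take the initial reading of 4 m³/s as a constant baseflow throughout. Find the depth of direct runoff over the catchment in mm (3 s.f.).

Direct runoff: 0.0, 1.0, 1.0, 6.0, 7.0, 11.0, 19.0, 22.0, 29.0, 38.0, 45.0, 40.0, 36.0, 0.0 m³/s; ΣQ_DR = 255.0 m³/s.
V = ΣQ_DR · Δt = 255.0 × 7200 s = 1.836 × 10^6 m³.
Over A = 38.9 km², depth = V / A = 47.2 mm.

d ≈ 47.2 mm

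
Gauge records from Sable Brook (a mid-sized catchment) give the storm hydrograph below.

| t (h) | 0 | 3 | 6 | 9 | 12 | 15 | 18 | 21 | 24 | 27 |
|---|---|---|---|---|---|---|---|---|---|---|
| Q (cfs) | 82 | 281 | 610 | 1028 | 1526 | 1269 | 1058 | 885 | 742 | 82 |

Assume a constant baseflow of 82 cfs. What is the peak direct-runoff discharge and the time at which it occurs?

Subtracting baseflow gives direct-runoff ordinates: 0.0, 199.0, 528.0, 946.0, 1444.0, 1187.0, 976.0, 803.0, 660.0, 0.0 cfs.
The maximum is 1444.0 cfs, occurring at the reading for t = 12 h.

Q_p = 1444.0 cfs at t = 12 h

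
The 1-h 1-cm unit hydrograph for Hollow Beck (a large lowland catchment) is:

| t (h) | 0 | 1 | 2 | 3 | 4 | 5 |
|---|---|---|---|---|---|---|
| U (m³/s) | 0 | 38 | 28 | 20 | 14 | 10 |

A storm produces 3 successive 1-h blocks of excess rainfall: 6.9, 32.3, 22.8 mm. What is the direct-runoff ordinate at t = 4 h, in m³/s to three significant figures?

By discrete convolution, Q_j = Σ (P_i / 10 mm) · U_{j−i}.
At t = 4 h (j=4): Q = (6.9/10)·14 + (32.3/10)·20 + (22.8/10)·28 = 138 m³/s.

Q ≈ 138 m³/s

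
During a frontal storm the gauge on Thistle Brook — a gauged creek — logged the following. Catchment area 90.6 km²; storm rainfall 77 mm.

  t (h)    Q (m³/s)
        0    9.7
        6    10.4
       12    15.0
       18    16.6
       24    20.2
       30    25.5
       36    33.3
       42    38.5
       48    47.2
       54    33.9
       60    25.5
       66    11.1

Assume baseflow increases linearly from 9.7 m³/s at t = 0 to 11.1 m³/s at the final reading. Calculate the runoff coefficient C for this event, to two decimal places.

ΣQ_DR = 162.1 m³/s; V = ΣQ_DR·Δt = 3.501 × 10^6 m³.
Runoff depth d = V / A = 38.65 mm.
C = d / P = 38.65 / 77 = 0.50.

C ≈ 0.50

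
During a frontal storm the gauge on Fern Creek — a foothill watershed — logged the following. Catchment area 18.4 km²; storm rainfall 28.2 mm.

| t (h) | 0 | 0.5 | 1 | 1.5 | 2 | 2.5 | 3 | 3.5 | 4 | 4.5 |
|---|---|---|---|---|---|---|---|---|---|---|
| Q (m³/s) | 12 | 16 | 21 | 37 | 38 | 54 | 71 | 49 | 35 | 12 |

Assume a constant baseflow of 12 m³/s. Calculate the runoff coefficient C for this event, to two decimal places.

C ≈ 0.78

ΣQ_DR = 225.0 m³/s; V = ΣQ_DR·Δt = 4.050 × 10^5 m³.
Runoff depth d = V / A = 22.01 mm.
C = d / P = 22.01 / 28.2 = 0.78.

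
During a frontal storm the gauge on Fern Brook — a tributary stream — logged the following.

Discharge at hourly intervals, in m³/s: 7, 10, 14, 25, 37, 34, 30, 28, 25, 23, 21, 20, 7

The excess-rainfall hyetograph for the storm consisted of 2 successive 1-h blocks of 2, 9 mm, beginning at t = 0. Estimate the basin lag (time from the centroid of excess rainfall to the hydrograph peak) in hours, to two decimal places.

t_L ≈ 2.68 h

Centroid of excess rainfall: t_c = Σ P_i·t̄_i / ΣP_i = 1.3182 h (block centres at 0.5, 1.5 h).
Hydrograph peak occurs at t = 4 h, so basin lag t_L = 4 − 1.3182 = 2.68 h.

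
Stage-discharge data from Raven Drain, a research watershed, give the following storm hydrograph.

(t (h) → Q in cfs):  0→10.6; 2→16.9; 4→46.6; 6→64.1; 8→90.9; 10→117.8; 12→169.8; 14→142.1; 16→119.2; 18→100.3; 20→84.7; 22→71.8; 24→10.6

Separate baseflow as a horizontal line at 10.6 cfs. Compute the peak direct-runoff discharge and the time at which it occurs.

Q_p = 159.2 cfs at t = 12 h

Subtracting baseflow gives direct-runoff ordinates: 0.0, 6.3, 36.0, 53.5, 80.3, 107.2, 159.2, 131.5, 108.6, 89.7, 74.1, 61.2, 0.0 cfs.
The maximum is 159.2 cfs, occurring at the reading for t = 12 h.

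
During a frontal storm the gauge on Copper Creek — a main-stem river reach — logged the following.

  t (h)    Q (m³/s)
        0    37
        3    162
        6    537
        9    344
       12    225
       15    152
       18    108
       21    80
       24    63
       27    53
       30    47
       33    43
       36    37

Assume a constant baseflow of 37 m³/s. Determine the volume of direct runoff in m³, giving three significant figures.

V ≈ 1.52 × 10^7 m³

Direct-runoff ordinates (Q − Q_b): 0.0, 125.0, 500.0, 307.0, 188.0, 115.0, 71.0, 43.0, 26.0, 16.0, 10.0, 6.0, 0.0 m³/s.
ΣQ_DR = 1407 m³/s.
With Δt = 3 h = 10800 s, V = ΣQ_DR · Δt = 1407 × 10800 = 1.52 × 10^7 m³.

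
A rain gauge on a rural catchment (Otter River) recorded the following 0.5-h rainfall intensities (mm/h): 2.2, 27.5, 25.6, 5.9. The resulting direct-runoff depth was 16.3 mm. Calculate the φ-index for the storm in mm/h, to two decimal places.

Only the 2 blocks with intensity above φ contribute runoff: 27.5, 25.6 mm/h.
Σ(I−φ)·Δt = d  ⇒  (27.5+25.6 − 2φ)·0.5 = 16.3
φ = (53.10 − 16.3/0.5) / 2 = 10.25 mm/h.

φ ≈ 10.25 mm/h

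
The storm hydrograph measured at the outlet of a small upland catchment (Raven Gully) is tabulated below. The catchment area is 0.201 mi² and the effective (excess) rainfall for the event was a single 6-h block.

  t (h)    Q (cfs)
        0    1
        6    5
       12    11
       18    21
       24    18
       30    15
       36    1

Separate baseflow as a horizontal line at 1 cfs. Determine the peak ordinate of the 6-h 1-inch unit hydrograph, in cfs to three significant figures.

Direct runoff: 0.0, 4.0, 10.0, 20.0, 17.0, 14.0, 0.0 cfs; ΣQ_DR = 65.00 cfs, peak = 20.0 cfs.
Runoff depth d = ΣQ_DR·Δt / A = 65.00 × 21600 / (0.201 mi²) = 3.007 in.
The 1-inch UH is the DRH scaled by (1 in)/d, so U_p = 20.0 × 1/3.007 = 6.65 cfs.

U_p ≈ 6.65 cfs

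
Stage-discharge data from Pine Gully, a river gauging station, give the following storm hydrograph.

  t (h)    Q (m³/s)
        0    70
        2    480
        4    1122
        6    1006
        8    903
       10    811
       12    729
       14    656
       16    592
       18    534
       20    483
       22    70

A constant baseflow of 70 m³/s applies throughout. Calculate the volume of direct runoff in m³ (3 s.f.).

Direct-runoff ordinates (Q − Q_b): 0.0, 410.0, 1052.0, 936.0, 833.0, 741.0, 659.0, 586.0, 522.0, 464.0, 413.0, 0.0 m³/s.
ΣQ_DR = 6616 m³/s.
With Δt = 2 h = 7200 s, V = ΣQ_DR · Δt = 6616 × 7200 = 4.76 × 10^7 m³.

V ≈ 4.76 × 10^7 m³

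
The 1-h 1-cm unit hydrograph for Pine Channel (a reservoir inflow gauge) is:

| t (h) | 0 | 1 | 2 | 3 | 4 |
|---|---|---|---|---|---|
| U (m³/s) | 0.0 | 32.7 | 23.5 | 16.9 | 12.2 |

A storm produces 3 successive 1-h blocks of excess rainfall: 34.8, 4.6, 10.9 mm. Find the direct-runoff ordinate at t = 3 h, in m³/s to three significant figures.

By discrete convolution, Q_j = Σ (P_i / 10 mm) · U_{j−i}.
At t = 3 h (j=3): Q = (34.8/10)·16.9 + (4.6/10)·23.5 + (10.9/10)·32.7 = 105 m³/s.

Q ≈ 105 m³/s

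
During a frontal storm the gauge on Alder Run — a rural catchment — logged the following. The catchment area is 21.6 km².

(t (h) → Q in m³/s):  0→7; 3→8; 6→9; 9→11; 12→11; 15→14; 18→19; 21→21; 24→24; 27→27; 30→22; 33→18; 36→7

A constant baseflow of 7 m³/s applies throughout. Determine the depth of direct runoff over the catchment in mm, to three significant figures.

d ≈ 53.5 mm

Direct runoff: 0.0, 1.0, 2.0, 4.0, 4.0, 7.0, 12.0, 14.0, 17.0, 20.0, 15.0, 11.0, 0.0 m³/s; ΣQ_DR = 107.0 m³/s.
V = ΣQ_DR · Δt = 107.0 × 10800 s = 1.156 × 10^6 m³.
Over A = 21.6 km², depth = V / A = 53.5 mm.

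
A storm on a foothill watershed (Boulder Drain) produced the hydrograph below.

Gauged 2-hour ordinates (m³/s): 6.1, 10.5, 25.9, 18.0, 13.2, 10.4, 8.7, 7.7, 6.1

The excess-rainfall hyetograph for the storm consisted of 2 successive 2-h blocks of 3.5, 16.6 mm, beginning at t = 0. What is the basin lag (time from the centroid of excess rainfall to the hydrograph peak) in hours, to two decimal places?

Centroid of excess rainfall: t_c = Σ P_i·t̄_i / ΣP_i = 2.6517 h (block centres at 1, 3 h).
Hydrograph peak occurs at t = 4 h, so basin lag t_L = 4 − 2.6517 = 1.35 h.

t_L ≈ 1.35 h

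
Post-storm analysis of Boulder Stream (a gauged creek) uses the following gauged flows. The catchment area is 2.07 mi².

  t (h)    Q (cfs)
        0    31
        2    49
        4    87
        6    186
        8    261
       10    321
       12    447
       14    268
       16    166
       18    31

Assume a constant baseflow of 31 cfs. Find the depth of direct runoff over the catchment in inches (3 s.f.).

Direct runoff: 0.0, 18.0, 56.0, 155.0, 230.0, 290.0, 416.0, 237.0, 135.0, 0.0 cfs; ΣQ_DR = 1537 cfs.
V = ΣQ_DR · Δt = 1537 × 7200 s = 1.107 × 10^7 ft³.
Over A = 2.07 mi², depth = V / A = 2.30 in.

d ≈ 2.30 in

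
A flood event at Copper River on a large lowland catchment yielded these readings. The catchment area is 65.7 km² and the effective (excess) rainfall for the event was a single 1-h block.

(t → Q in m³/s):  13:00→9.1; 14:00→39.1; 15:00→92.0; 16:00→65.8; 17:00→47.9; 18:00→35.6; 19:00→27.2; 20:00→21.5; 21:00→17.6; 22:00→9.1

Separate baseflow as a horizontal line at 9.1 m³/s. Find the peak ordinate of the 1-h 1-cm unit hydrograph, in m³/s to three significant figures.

Direct runoff: 0.0, 30.0, 82.9, 56.7, 38.8, 26.5, 18.1, 12.4, 8.5, 0.0 m³/s; ΣQ_DR = 273.9 m³/s, peak = 82.9 m³/s.
Runoff depth d = ΣQ_DR·Δt / A = 273.9 × 3600 / (65.7 km²) = 15.01 mm.
The 1-cm UH is the DRH scaled by (10 mm)/d, so U_p = 82.9 × 10/15.01 = 55.2 m³/s.

U_p ≈ 55.2 m³/s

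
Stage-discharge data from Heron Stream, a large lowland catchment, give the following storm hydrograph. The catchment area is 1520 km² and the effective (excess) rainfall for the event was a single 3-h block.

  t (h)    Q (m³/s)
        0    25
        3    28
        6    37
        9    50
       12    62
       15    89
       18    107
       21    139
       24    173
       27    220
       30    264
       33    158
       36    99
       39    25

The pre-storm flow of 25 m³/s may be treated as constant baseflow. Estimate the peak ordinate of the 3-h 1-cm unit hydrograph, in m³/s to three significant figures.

U_p ≈ 299 m³/s

Direct runoff: 0.0, 3.0, 12.0, 25.0, 37.0, 64.0, 82.0, 114.0, 148.0, 195.0, 239.0, 133.0, 74.0, 0.0 m³/s; ΣQ_DR = 1126 m³/s, peak = 239.0 m³/s.
Runoff depth d = ΣQ_DR·Δt / A = 1126 × 10800 / (1520 km²) = 8.001 mm.
The 1-cm UH is the DRH scaled by (10 mm)/d, so U_p = 239.0 × 10/8.001 = 299 m³/s.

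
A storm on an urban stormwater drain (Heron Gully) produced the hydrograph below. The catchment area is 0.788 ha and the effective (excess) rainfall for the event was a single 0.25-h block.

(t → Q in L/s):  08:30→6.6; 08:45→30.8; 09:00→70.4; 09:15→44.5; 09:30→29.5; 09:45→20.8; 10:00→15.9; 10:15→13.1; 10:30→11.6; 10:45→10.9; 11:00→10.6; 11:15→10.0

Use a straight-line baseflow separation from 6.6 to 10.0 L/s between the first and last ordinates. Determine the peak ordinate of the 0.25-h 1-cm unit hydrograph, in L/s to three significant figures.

U_p ≈ 31.6 L/s

Direct runoff: 0.00, 23.89, 63.18, 36.97, 21.66, 12.65, 7.45, 4.34, 2.53, 1.52, 0.91, 0.00 L/s; ΣQ_DR = 175.1 L/s, peak = 63.18 L/s.
Runoff depth d = ΣQ_DR·Δt / A = 175.1 × 900 / (0.788 ha) = 20.00 mm.
The 1-cm UH is the DRH scaled by (10 mm)/d, so U_p = 63.18 × 10/20.00 = 31.6 L/s.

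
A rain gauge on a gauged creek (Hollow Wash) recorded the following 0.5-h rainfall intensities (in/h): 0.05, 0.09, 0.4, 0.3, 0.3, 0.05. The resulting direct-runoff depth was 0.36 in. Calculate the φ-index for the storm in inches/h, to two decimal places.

Only the 3 blocks with intensity above φ contribute runoff: 0.4, 0.3, 0.3 in/h.
Σ(I−φ)·Δt = d  ⇒  (0.4+0.3+0.3 − 3φ)·0.5 = 0.36
φ = (1.000 − 0.36/0.5) / 3 = 0.09 in/h.

φ ≈ 0.09 in/h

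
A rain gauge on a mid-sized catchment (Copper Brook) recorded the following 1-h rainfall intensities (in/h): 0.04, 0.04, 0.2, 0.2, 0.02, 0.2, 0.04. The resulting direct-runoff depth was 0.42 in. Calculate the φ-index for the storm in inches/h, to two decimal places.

Only the 3 blocks with intensity above φ contribute runoff: 0.2, 0.2, 0.2 in/h.
Σ(I−φ)·Δt = d  ⇒  (0.2+0.2+0.2 − 3φ)·1 = 0.42
φ = (0.6000 − 0.42/1) / 3 = 0.06 in/h.

φ ≈ 0.06 in/h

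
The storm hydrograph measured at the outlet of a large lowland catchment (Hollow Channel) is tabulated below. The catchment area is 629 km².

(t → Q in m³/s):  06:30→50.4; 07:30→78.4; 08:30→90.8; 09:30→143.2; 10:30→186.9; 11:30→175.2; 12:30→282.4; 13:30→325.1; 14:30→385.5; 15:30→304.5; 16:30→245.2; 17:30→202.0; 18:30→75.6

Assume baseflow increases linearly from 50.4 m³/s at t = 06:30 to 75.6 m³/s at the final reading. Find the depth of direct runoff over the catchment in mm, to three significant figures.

d ≈ 9.88 mm

Direct runoff: 0.00, 25.90, 36.20, 86.50, 128.10, 114.30, 219.40, 260.00, 318.30, 235.20, 173.80, 128.50, 0.00 m³/s; ΣQ_DR = 1726 m³/s.
V = ΣQ_DR · Δt = 1726 × 3600 s = 6.214 × 10^6 m³.
Over A = 629 km², depth = V / A = 9.88 mm.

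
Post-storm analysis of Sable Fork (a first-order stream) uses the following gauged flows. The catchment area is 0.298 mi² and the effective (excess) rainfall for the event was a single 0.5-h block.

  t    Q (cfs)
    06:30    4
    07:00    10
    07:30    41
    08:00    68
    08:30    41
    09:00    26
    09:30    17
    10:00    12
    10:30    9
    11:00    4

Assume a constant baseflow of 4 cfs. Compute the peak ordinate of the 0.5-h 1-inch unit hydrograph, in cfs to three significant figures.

U_p ≈ 128 cfs

Direct runoff: 0.0, 6.0, 37.0, 64.0, 37.0, 22.0, 13.0, 8.0, 5.0, 0.0 cfs; ΣQ_DR = 192.0 cfs, peak = 64.0 cfs.
Runoff depth d = ΣQ_DR·Δt / A = 192.0 × 1800 / (0.298 mi²) = 0.4992 in.
The 1-inch UH is the DRH scaled by (1 in)/d, so U_p = 64.0 × 1/0.4992 = 128 cfs.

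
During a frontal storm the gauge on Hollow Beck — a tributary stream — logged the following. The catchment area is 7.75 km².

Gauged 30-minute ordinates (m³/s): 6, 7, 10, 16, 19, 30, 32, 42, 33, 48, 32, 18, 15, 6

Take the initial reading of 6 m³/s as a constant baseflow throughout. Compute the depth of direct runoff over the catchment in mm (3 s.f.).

d ≈ 53.4 mm

Direct runoff: 0.0, 1.0, 4.0, 10.0, 13.0, 24.0, 26.0, 36.0, 27.0, 42.0, 26.0, 12.0, 9.0, 0.0 m³/s; ΣQ_DR = 230.0 m³/s.
V = ΣQ_DR · Δt = 230.0 × 1800 s = 4.140 × 10^5 m³.
Over A = 7.75 km², depth = V / A = 53.4 mm.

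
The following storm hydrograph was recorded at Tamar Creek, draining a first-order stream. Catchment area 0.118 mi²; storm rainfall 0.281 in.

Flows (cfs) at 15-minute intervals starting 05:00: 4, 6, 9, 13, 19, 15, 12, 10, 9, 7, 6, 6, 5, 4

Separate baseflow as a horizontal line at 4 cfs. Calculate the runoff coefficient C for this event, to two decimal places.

C ≈ 0.81

ΣQ_DR = 69.00 cfs; V = ΣQ_DR·Δt = 62100 ft³.
Runoff depth d = V / A = 0.2265 in.
C = d / P = 0.2265 / 0.281 = 0.81.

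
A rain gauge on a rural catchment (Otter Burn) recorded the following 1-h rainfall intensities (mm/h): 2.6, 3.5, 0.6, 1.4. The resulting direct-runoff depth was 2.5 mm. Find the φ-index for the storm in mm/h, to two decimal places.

φ ≈ 1.80 mm/h

Only the 2 blocks with intensity above φ contribute runoff: 2.6, 3.5 mm/h.
Σ(I−φ)·Δt = d  ⇒  (2.6+3.5 − 2φ)·1 = 2.5
φ = (6.100 − 2.5/1) / 2 = 1.80 mm/h.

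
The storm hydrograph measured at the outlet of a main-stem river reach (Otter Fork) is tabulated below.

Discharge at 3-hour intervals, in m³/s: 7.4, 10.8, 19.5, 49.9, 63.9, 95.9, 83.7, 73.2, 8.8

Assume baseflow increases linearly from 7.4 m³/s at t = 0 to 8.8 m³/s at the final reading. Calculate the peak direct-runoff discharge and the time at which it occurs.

Subtracting baseflow gives direct-runoff ordinates: 0.00, 3.23, 11.75, 41.98, 55.80, 87.62, 75.25, 64.58, 0.00 m³/s.
The maximum is 87.62 m³/s, occurring at the reading for t = 15 h.

Q_p = 87.62 m³/s at t = 15 h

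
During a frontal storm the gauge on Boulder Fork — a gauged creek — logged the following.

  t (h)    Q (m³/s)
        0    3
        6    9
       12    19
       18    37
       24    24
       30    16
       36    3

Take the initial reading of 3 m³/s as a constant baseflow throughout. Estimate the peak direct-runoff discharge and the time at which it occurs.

Q_p = 34.0 m³/s at t = 18 h

Subtracting baseflow gives direct-runoff ordinates: 0.0, 6.0, 16.0, 34.0, 21.0, 13.0, 0.0 m³/s.
The maximum is 34.0 m³/s, occurring at the reading for t = 18 h.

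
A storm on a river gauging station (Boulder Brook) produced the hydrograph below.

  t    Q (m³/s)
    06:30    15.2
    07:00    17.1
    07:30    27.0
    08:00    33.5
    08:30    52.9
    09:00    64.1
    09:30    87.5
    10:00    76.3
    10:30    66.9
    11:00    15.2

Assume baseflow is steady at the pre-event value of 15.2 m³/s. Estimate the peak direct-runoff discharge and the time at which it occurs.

Q_p = 72.3 m³/s at t = 09:30

Subtracting baseflow gives direct-runoff ordinates: 0.0, 1.9, 11.8, 18.3, 37.7, 48.9, 72.3, 61.1, 51.7, 0.0 m³/s.
The maximum is 72.3 m³/s, occurring at the reading for t = 09:30.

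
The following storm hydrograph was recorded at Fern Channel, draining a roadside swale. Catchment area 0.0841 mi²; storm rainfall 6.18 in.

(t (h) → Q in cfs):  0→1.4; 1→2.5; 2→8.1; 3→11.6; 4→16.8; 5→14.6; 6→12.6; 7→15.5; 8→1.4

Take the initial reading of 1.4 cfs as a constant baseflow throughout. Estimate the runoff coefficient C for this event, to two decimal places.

ΣQ_DR = 71.90 cfs; V = ΣQ_DR·Δt = 2.588 × 10^5 ft³.
Runoff depth d = V / A = 1.325 in.
C = d / P = 1.325 / 6.18 = 0.21.

C ≈ 0.21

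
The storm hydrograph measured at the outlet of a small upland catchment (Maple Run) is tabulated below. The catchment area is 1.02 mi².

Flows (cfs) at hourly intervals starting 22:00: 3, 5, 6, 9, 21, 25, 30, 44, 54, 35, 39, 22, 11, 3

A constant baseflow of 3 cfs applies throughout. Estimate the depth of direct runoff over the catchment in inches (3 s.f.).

Direct runoff: 0.0, 2.0, 3.0, 6.0, 18.0, 22.0, 27.0, 41.0, 51.0, 32.0, 36.0, 19.0, 8.0, 0.0 cfs; ΣQ_DR = 265.0 cfs.
V = ΣQ_DR · Δt = 265.0 × 3600 s = 9.540 × 10^5 ft³.
Over A = 1.02 mi², depth = V / A = 0.403 in.

d ≈ 0.403 in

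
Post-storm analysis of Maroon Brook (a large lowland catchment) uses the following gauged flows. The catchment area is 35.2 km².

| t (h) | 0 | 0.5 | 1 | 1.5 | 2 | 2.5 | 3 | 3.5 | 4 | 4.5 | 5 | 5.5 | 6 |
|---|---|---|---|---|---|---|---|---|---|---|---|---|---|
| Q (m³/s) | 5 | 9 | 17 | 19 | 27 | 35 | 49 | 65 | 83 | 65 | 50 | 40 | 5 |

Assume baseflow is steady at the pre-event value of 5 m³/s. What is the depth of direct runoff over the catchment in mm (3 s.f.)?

d ≈ 20.7 mm

Direct runoff: 0.0, 4.0, 12.0, 14.0, 22.0, 30.0, 44.0, 60.0, 78.0, 60.0, 45.0, 35.0, 0.0 m³/s; ΣQ_DR = 404.0 m³/s.
V = ΣQ_DR · Δt = 404.0 × 1800 s = 7.272 × 10^5 m³.
Over A = 35.2 km², depth = V / A = 20.7 mm.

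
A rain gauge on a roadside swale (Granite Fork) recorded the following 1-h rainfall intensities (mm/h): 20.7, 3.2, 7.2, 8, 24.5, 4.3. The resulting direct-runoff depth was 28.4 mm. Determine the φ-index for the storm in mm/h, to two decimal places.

Only the 2 blocks with intensity above φ contribute runoff: 20.7, 24.5 mm/h.
Σ(I−φ)·Δt = d  ⇒  (20.7+24.5 − 2φ)·1 = 28.4
φ = (45.20 − 28.4/1) / 2 = 8.40 mm/h.

φ ≈ 8.40 mm/h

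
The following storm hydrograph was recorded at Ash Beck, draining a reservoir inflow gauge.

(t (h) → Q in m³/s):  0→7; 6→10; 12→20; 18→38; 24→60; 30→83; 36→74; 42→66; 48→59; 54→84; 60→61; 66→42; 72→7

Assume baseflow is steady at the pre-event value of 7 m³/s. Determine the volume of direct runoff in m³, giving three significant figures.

Direct-runoff ordinates (Q − Q_b): 0.0, 3.0, 13.0, 31.0, 53.0, 76.0, 67.0, 59.0, 52.0, 77.0, 54.0, 35.0, 0.0 m³/s.
ΣQ_DR = 520.0 m³/s.
With Δt = 6 h = 21600 s, V = ΣQ_DR · Δt = 520.0 × 21600 = 1.12 × 10^7 m³.

V ≈ 1.12 × 10^7 m³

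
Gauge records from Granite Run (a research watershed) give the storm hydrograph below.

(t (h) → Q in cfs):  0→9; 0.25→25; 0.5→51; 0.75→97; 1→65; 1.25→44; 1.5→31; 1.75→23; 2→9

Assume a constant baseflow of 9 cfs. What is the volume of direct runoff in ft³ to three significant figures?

V ≈ 2.46 × 10^5 ft³

Direct-runoff ordinates (Q − Q_b): 0.0, 16.0, 42.0, 88.0, 56.0, 35.0, 22.0, 14.0, 0.0 cfs.
ΣQ_DR = 273.0 cfs.
With Δt = 0.25 h = 900 s, V = ΣQ_DR · Δt = 273.0 × 900 = 2.46 × 10^5 ft³.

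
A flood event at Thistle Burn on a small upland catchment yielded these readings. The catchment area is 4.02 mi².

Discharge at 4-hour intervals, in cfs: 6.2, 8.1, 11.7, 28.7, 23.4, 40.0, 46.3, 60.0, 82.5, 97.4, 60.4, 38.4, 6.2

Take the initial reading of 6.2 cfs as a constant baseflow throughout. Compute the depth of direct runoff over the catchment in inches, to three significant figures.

Direct runoff: 0.0, 1.9, 5.5, 22.5, 17.2, 33.8, 40.1, 53.8, 76.3, 91.2, 54.2, 32.2, 0.0 cfs; ΣQ_DR = 428.7 cfs.
V = ΣQ_DR · Δt = 428.7 × 14400 s = 6.173 × 10^6 ft³.
Over A = 4.02 mi², depth = V / A = 0.661 in.

d ≈ 0.661 in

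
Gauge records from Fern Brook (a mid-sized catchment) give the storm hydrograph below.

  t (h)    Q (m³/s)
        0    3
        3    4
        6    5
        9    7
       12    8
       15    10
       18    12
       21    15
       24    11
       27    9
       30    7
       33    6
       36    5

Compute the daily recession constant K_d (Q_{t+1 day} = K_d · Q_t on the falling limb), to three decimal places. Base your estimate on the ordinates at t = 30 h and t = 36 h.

K_d ≈ 0.260

Between t = 30 h and t = 36 h the flow falls from 7 to 5 m³/s over 2×3 h = 6 h.
Per-interval ratio K = (5/7)^(1/2) = 0.8452; K_d = K^(24/3) = 0.260.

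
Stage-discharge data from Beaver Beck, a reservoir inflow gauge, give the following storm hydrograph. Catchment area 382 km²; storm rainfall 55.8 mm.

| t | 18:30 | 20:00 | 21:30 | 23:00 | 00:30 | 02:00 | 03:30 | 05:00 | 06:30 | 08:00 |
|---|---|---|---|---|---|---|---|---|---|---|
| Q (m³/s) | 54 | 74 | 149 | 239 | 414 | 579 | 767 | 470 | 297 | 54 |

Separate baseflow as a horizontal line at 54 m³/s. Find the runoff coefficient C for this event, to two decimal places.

C ≈ 0.65

ΣQ_DR = 2557 m³/s; V = ΣQ_DR·Δt = 1.381 × 10^7 m³.
Runoff depth d = V / A = 36.15 mm.
C = d / P = 36.15 / 55.8 = 0.65.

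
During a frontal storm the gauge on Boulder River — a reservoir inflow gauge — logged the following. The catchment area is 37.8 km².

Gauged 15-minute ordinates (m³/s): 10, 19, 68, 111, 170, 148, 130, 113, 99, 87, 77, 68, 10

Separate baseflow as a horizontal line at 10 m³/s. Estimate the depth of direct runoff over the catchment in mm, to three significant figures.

d ≈ 23.3 mm

Direct runoff: 0.0, 9.0, 58.0, 101.0, 160.0, 138.0, 120.0, 103.0, 89.0, 77.0, 67.0, 58.0, 0.0 m³/s; ΣQ_DR = 980.0 m³/s.
V = ΣQ_DR · Δt = 980.0 × 900 s = 8.820 × 10^5 m³.
Over A = 37.8 km², depth = V / A = 23.3 mm.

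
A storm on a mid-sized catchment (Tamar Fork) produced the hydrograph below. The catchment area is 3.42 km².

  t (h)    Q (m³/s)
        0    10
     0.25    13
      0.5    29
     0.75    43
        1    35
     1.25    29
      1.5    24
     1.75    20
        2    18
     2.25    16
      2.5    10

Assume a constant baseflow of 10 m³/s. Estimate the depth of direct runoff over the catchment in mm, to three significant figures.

Direct runoff: 0.0, 3.0, 19.0, 33.0, 25.0, 19.0, 14.0, 10.0, 8.0, 6.0, 0.0 m³/s; ΣQ_DR = 137.0 m³/s.
V = ΣQ_DR · Δt = 137.0 × 900 s = 1.233 × 10^5 m³.
Over A = 3.42 km², depth = V / A = 36.1 mm.

d ≈ 36.1 mm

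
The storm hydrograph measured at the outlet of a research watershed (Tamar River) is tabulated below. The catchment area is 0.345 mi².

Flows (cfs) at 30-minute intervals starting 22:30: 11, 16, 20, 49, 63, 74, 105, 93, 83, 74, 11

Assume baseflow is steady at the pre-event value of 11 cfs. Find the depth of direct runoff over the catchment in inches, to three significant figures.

Direct runoff: 0.0, 5.0, 9.0, 38.0, 52.0, 63.0, 94.0, 82.0, 72.0, 63.0, 0.0 cfs; ΣQ_DR = 478.0 cfs.
V = ΣQ_DR · Δt = 478.0 × 1800 s = 8.604 × 10^5 ft³.
Over A = 0.345 mi², depth = V / A = 1.07 in.

d ≈ 1.07 in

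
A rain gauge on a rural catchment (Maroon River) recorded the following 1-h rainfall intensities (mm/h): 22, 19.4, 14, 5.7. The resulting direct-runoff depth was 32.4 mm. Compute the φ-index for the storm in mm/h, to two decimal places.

Only the 3 blocks with intensity above φ contribute runoff: 22, 19.4, 14 mm/h.
Σ(I−φ)·Δt = d  ⇒  (22+19.4+14 − 3φ)·1 = 32.4
φ = (55.40 − 32.4/1) / 3 = 7.67 mm/h.

φ ≈ 7.67 mm/h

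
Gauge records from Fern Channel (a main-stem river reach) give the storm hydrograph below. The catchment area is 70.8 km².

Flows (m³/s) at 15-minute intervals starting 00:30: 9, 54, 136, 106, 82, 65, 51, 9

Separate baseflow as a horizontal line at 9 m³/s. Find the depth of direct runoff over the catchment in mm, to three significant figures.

d ≈ 5.59 mm

Direct runoff: 0.0, 45.0, 127.0, 97.0, 73.0, 56.0, 42.0, 0.0 m³/s; ΣQ_DR = 440.0 m³/s.
V = ΣQ_DR · Δt = 440.0 × 900 s = 3.960 × 10^5 m³.
Over A = 70.8 km², depth = V / A = 5.59 mm.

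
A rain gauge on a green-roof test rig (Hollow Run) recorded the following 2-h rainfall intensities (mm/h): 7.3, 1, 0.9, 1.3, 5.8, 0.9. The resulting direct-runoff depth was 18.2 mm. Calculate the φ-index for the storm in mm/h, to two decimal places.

φ ≈ 2.00 mm/h

Only the 2 blocks with intensity above φ contribute runoff: 7.3, 5.8 mm/h.
Σ(I−φ)·Δt = d  ⇒  (7.3+5.8 − 2φ)·2 = 18.2
φ = (13.10 − 18.2/2) / 2 = 2.00 mm/h.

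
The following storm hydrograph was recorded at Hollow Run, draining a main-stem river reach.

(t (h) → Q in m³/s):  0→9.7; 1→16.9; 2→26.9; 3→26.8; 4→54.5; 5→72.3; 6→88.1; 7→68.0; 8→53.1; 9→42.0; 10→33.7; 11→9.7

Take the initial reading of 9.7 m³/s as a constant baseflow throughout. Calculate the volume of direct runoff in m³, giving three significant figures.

Direct-runoff ordinates (Q − Q_b): 0.0, 7.2, 17.2, 17.1, 44.8, 62.6, 78.4, 58.3, 43.4, 32.3, 24.0, 0.0 m³/s.
ΣQ_DR = 385.3 m³/s.
With Δt = 1 h = 3600 s, V = ΣQ_DR · Δt = 385.3 × 3600 = 1.39 × 10^6 m³.

V ≈ 1.39 × 10^6 m³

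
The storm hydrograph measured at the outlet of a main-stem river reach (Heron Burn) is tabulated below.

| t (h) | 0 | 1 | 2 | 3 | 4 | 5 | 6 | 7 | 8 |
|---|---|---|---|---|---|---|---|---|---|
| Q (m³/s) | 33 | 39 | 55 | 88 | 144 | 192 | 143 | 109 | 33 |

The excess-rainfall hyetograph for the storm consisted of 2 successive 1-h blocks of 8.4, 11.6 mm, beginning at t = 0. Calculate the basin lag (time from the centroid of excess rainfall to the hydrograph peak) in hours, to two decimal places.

Centroid of excess rainfall: t_c = Σ P_i·t̄_i / ΣP_i = 1.0800 h (block centres at 0.5, 1.5 h).
Hydrograph peak occurs at t = 5 h, so basin lag t_L = 5 − 1.0800 = 3.92 h.

t_L ≈ 3.92 h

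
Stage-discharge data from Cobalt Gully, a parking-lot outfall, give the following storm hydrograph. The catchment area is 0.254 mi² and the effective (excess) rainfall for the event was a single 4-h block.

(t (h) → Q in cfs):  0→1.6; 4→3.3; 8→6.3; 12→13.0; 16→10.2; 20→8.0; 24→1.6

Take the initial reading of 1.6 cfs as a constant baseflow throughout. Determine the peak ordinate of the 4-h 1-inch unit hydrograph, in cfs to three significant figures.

Direct runoff: 0.0, 1.7, 4.7, 11.4, 8.6, 6.4, 0.0 cfs; ΣQ_DR = 32.80 cfs, peak = 11.4 cfs.
Runoff depth d = ΣQ_DR·Δt / A = 32.80 × 14400 / (0.254 mi²) = 0.8004 in.
The 1-inch UH is the DRH scaled by (1 in)/d, so U_p = 11.4 × 1/0.8004 = 14.2 cfs.

U_p ≈ 14.2 cfs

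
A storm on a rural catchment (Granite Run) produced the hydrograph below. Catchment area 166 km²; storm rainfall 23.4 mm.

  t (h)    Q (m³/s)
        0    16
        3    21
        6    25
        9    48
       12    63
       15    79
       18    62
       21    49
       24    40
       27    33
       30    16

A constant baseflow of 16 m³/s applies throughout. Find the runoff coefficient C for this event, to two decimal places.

ΣQ_DR = 276.0 m³/s; V = ΣQ_DR·Δt = 2.981 × 10^6 m³.
Runoff depth d = V / A = 17.96 mm.
C = d / P = 17.96 / 23.4 = 0.77.

C ≈ 0.77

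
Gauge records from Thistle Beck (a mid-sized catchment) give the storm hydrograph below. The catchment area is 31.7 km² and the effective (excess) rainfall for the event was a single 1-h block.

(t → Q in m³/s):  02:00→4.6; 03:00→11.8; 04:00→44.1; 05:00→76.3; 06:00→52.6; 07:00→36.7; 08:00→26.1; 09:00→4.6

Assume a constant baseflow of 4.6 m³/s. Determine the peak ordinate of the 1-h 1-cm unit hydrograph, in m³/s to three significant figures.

U_p ≈ 28.7 m³/s

Direct runoff: 0.0, 7.2, 39.5, 71.7, 48.0, 32.1, 21.5, 0.0 m³/s; ΣQ_DR = 220.0 m³/s, peak = 71.7 m³/s.
Runoff depth d = ΣQ_DR·Δt / A = 220.0 × 3600 / (31.7 km²) = 24.98 mm.
The 1-cm UH is the DRH scaled by (10 mm)/d, so U_p = 71.7 × 10/24.98 = 28.7 m³/s.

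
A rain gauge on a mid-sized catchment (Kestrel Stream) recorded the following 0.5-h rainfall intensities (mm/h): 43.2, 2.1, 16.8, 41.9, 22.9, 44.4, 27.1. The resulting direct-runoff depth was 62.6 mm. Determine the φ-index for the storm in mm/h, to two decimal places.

Only the 6 blocks with intensity above φ contribute runoff: 43.2, 16.8, 41.9, 22.9, 44.4, 27.1 mm/h.
Σ(I−φ)·Δt = d  ⇒  (43.2+16.8+41.9+22.9+44.4+27.1 − 6φ)·0.5 = 62.6
φ = (196.3 − 62.6/0.5) / 6 = 11.85 mm/h.

φ ≈ 11.85 mm/h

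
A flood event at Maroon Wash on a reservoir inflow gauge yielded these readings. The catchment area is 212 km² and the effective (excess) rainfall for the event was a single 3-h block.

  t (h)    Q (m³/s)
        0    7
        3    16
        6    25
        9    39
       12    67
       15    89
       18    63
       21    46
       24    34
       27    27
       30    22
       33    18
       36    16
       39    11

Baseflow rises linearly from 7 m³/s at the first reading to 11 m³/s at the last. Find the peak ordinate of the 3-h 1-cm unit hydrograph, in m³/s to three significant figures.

Direct runoff: 0.00, 8.69, 17.38, 31.08, 58.77, 80.46, 54.15, 36.85, 24.54, 17.23, 11.92, 7.62, 5.31, 0.00 m³/s; ΣQ_DR = 354.0 m³/s, peak = 80.46 m³/s.
Runoff depth d = ΣQ_DR·Δt / A = 354.0 × 10800 / (212 km²) = 18.03 mm.
The 1-cm UH is the DRH scaled by (10 mm)/d, so U_p = 80.46 × 10/18.03 = 44.6 m³/s.

U_p ≈ 44.6 m³/s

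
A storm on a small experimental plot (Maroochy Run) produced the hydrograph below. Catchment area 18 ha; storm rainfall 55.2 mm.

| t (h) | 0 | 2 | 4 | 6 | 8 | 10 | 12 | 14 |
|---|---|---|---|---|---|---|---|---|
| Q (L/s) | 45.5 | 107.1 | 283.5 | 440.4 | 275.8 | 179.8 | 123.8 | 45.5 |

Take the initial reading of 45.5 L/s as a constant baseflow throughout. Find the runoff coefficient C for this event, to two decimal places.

C ≈ 0.82

ΣQ_DR = 1137 L/s; V = ΣQ_DR·Δt = 8.189 × 10^6 L.
Runoff depth d = V / A = 45.50 mm.
C = d / P = 45.50 / 55.2 = 0.82.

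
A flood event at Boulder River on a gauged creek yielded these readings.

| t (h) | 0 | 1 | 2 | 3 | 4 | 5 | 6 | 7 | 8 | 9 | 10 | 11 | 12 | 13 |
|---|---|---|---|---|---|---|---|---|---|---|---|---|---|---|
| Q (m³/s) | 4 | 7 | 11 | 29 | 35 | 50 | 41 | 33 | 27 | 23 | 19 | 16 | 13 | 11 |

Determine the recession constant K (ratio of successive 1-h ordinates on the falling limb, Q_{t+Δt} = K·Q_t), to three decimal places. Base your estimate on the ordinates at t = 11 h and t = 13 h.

Using the recession-limb readings at t = 11 h and t = 13 h: Q falls from 16 to 11 m³/s over 2 intervals.
K = (Q₂/Q₁)^(1/2) = (11/16)^(1/2) = 0.829.

K ≈ 0.829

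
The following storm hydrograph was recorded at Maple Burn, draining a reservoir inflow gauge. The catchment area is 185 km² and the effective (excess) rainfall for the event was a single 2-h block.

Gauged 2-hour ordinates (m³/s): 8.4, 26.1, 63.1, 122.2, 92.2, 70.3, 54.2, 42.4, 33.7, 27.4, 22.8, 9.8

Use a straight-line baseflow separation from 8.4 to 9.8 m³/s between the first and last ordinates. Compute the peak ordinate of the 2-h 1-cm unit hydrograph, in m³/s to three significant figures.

Direct runoff: 0.00, 17.57, 54.45, 113.42, 83.29, 61.26, 45.04, 33.11, 24.28, 17.85, 13.13, 0.00 m³/s; ΣQ_DR = 463.4 m³/s, peak = 113.42 m³/s.
Runoff depth d = ΣQ_DR·Δt / A = 463.4 × 7200 / (185 km²) = 18.04 mm.
The 1-cm UH is the DRH scaled by (10 mm)/d, so U_p = 113.42 × 10/18.04 = 62.9 m³/s.

U_p ≈ 62.9 m³/s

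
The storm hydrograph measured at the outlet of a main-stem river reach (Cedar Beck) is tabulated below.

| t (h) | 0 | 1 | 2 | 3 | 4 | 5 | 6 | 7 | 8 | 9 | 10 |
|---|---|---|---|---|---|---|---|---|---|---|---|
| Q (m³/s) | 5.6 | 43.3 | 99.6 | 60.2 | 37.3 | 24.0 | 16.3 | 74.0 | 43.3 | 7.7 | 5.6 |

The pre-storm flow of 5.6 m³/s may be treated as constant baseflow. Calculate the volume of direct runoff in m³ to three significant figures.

Direct-runoff ordinates (Q − Q_b): 0.0, 37.7, 94.0, 54.6, 31.7, 18.4, 10.7, 68.4, 37.7, 2.1, 0.0 m³/s.
ΣQ_DR = 355.3 m³/s.
With Δt = 1 h = 3600 s, V = ΣQ_DR · Δt = 355.3 × 3600 = 1.28 × 10^6 m³.

V ≈ 1.28 × 10^6 m³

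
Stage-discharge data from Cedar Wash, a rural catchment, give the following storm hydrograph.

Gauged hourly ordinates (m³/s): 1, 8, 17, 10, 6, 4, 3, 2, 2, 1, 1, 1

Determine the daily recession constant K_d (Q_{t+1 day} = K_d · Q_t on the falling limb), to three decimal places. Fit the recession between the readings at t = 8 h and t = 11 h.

K_d ≈ 0.004

Between t = 8 h and t = 11 h the flow falls from 2 to 1 m³/s over 3×1 h = 3 h.
Per-interval ratio K = (1/2)^(1/3) = 0.7937; K_d = K^(24/1) = 0.004.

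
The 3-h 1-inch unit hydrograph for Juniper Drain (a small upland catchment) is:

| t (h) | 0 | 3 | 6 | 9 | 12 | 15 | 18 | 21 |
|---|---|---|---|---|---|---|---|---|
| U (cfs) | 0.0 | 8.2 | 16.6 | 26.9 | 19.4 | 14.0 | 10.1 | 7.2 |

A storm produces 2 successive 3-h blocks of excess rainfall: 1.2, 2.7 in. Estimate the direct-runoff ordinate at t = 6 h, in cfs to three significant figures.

By discrete convolution, Q_j = Σ (P_i / 1 in) · U_{j−i}.
At t = 6 h (j=2): Q = (1.2/1)·16.6 + (2.7/1)·8.2 = 42.1 cfs.

Q ≈ 42.1 cfs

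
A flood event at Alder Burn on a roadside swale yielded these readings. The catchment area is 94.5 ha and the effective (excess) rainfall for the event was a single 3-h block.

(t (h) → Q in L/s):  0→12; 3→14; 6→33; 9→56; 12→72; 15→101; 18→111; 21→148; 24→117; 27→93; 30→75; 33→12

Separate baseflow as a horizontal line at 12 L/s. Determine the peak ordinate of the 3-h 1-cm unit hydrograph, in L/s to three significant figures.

Direct runoff: 0.0, 2.0, 21.0, 44.0, 60.0, 89.0, 99.0, 136.0, 105.0, 81.0, 63.0, 0.0 L/s; ΣQ_DR = 700.0 L/s, peak = 136.0 L/s.
Runoff depth d = ΣQ_DR·Δt / A = 700.0 × 10800 / (94.5 ha) = 8.000 mm.
The 1-cm UH is the DRH scaled by (10 mm)/d, so U_p = 136.0 × 10/8.000 = 170 L/s.

U_p ≈ 170 L/s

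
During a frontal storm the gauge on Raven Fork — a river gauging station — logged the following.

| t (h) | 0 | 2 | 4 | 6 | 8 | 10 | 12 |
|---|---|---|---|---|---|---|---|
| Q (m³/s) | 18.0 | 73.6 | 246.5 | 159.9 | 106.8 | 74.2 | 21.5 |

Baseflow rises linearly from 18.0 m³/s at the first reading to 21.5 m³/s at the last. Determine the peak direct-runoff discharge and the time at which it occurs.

Subtracting baseflow gives direct-runoff ordinates: 0.00, 55.02, 227.33, 140.15, 86.47, 53.28, 0.00 m³/s.
The maximum is 227.33 m³/s, occurring at the reading for t = 4 h.

Q_p = 227.33 m³/s at t = 4 h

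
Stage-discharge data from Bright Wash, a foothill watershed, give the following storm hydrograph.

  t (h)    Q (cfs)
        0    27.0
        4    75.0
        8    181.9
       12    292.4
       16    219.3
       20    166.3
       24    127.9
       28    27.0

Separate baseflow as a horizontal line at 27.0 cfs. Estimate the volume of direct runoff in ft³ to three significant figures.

Direct-runoff ordinates (Q − Q_b): 0.0, 48.0, 154.9, 265.4, 192.3, 139.3, 100.9, 0.0 cfs.
ΣQ_DR = 900.8 cfs.
With Δt = 4 h = 14400 s, V = ΣQ_DR · Δt = 900.8 × 14400 = 1.30 × 10^7 ft³.

V ≈ 1.30 × 10^7 ft³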